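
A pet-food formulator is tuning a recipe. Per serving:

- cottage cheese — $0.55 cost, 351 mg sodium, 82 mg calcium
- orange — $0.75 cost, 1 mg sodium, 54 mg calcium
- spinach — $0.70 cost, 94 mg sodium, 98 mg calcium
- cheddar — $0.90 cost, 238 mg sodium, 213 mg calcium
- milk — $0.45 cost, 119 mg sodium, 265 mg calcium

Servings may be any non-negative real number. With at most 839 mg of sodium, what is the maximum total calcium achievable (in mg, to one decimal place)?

Calcium per mg sodium: orange 54, milk 2.227, spinach 1.043, cheddar 0.895, cottage cheese 0.2336.
With no serving limits, spend the whole sodium allowance on orange: 839 mg / 1 mg × 54 mg = 45306.0 mg.

45306.0 mg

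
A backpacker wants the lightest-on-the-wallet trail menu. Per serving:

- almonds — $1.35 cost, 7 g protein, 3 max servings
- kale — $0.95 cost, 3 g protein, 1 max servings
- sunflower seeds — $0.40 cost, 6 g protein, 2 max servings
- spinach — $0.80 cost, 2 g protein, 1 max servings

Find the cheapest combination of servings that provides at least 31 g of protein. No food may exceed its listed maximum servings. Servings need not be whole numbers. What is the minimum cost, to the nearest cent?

Cost per g of protein: sunflower seeds $0.0667, almonds $0.1929, kale $0.3167, spinach $0.4000.
Take 2 servings of sunflower seeds: +12.0 g protein for $0.80 (total $0.80, still need 19.0 g).
Take 2.714 servings of almonds: +19.0 g protein for $3.66 (total $4.46, still need 0.0 g).
Filling from the cheapest source first is optimal under one linear minimum: $4.46.

$4.46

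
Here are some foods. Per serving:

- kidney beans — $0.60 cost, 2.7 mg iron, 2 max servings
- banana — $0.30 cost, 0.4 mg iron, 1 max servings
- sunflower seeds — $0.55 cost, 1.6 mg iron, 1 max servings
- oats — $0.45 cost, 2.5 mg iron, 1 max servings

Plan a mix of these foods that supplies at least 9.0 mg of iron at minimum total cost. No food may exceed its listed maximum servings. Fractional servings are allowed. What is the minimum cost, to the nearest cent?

Cost per mg of iron: oats $0.1800, kidney beans $0.2222, sunflower seeds $0.3438, banana $0.7500.
Take 1 serving of oats: +2.5 mg iron for $0.45 (total $0.45, still need 6.5 mg).
Take 2 servings of kidney beans: +5.4 mg iron for $1.20 (total $1.65, still need 1.1 mg).
Take 0.6875 servings of sunflower seeds: +1.1 mg iron for $0.38 (total $2.03, still need 0.0 mg).
Greedy by cheapest-per-mg is optimal for a single linear constraint, so the minimum cost is $2.03.

$2.03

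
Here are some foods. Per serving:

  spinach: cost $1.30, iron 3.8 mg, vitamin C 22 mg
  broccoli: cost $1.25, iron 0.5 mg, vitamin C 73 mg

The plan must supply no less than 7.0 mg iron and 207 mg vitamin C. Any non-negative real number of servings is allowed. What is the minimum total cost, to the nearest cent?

$4.96

For a min-cost LP with two ≥-constraints, a basic feasible solution has at most two positive variables.
spinach only: max(7.0/3.8, 207/22) = 9.409 servings → $12.23.
broccoli only: max(7.0/0.5, 207/73) = 14 servings → $17.50.
spinach + broccoli with both tight: 1.53 servings and 2.375 servings → $4.96.
So the least-cost plan costs $4.96.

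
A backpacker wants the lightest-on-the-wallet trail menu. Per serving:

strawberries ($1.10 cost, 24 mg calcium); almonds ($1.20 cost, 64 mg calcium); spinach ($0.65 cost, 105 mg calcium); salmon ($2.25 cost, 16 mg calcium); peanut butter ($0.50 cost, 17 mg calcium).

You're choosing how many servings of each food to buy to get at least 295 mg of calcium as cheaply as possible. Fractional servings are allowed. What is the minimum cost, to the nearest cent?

Cost per mg of calcium: spinach $0.0062, almonds $0.0187, peanut butter $0.0294, strawberries $0.0458, salmon $0.1406.
With no serving limits, use only spinach: 295 mg / 105 mg = 2.81 servings × $0.65 = $1.83.

$1.83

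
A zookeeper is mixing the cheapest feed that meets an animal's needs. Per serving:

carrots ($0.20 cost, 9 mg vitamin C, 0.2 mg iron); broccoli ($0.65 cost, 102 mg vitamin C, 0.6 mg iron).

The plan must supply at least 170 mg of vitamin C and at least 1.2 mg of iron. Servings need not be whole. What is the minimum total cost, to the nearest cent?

Check every corner: each single food scaled to meet both minima, and each pair solved so both constraints bind.
carrots only: max(170/9, 1.2/0.2) = 18.89 servings → $3.78.
broccoli only: max(170/102, 1.2/0.6) = 2 servings → $1.30.
carrots + broccoli with both tight: 1.36 servings and 1.547 servings → $1.28.
The minimum over all feasible corners is $1.28.

$1.28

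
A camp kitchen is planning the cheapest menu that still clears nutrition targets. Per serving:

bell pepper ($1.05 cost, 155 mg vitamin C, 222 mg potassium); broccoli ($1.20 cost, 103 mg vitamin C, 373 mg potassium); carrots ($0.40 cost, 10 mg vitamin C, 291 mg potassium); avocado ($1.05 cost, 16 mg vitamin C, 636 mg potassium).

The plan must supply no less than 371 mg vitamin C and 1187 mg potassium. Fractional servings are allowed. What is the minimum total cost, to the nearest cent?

Check every corner: each single food scaled to meet both minima, and each pair solved so both constraints bind.
bell pepper only: max(371/155, 1187/222) = 5.347 servings → $5.61.
broccoli only: max(371/103, 1187/373) = 3.602 servings → $4.32.
carrots only: max(371/10, 1187/291) = 37.1 servings → $14.84.
avocado only: max(371/16, 1187/636) = 23.19 servings → $24.35.
bell pepper + broccoli with both tight: 0.4613 servings and 2.908 servings → $3.97.
bell pepper + carrots with both tight: 2.241 servings and 2.37 servings → $3.30.
bell pepper + avocado with both tight: 2.283 servings and 1.069 servings → $3.52.
broccoli + carrots with both targets exact would need a negative amount; discard.
broccoli + avocado: intersection lies outside the first quadrant.
carrots + avocado: the both-tight solution has a negative serving — not a feasible corner.
Cheapest feasible corner: $3.30.

$3.30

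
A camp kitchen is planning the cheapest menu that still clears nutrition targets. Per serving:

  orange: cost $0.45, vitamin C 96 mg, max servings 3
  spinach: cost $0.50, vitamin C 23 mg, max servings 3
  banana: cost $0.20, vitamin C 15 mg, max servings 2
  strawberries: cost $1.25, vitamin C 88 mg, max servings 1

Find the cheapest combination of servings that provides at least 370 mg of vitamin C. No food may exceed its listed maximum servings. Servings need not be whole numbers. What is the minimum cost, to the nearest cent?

$2.49

Cost per mg of vitamin C: orange $0.0047, banana $0.0133, strawberries $0.0142, spinach $0.0217.
Take 3 servings of orange: +288.0 mg vitamin C for $1.35 (total $1.35, still need 82.0 mg).
Take 2 servings of banana: +30.0 mg vitamin C for $0.40 (total $1.75, still need 52.0 mg).
Take 0.5909 servings of strawberries: +52.0 mg vitamin C for $0.74 (total $2.49, still need 0.0 mg).
Filling from the cheapest source first is optimal under one linear minimum: $2.49.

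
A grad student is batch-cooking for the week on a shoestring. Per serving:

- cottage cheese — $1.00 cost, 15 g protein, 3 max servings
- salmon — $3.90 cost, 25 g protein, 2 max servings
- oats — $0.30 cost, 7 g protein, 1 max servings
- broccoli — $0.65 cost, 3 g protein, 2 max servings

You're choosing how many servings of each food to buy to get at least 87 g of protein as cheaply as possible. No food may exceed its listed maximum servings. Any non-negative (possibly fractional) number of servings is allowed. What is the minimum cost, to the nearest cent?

Cost per g of protein: oats $0.0429, cottage cheese $0.0667, salmon $0.1560, broccoli $0.2167.
Take 1 serving of oats: +7.0 g protein for $0.30 (total $0.30, still need 80.0 g).
Take 3 servings of cottage cheese: +45.0 g protein for $3.00 (total $3.30, still need 35.0 g).
Take 1.4 servings of salmon: +35.0 g protein for $5.46 (total $8.76, still need 0.0 g).
Filling from the cheapest source first is optimal under one linear minimum: $8.76.

$8.76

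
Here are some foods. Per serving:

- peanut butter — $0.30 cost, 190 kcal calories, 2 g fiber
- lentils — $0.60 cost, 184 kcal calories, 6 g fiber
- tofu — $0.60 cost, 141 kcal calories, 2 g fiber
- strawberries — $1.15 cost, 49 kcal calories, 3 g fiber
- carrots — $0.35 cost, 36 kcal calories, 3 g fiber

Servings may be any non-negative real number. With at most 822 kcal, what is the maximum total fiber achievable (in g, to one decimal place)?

Fiber per kcal: carrots 0.08333, strawberries 0.06122, lentils 0.03261, tofu 0.01418, peanut butter 0.01053.
With no serving limits, spend the whole calories allowance on carrots: 822 kcal / 36 kcal × 3 g = 68.5 g.

68.5 g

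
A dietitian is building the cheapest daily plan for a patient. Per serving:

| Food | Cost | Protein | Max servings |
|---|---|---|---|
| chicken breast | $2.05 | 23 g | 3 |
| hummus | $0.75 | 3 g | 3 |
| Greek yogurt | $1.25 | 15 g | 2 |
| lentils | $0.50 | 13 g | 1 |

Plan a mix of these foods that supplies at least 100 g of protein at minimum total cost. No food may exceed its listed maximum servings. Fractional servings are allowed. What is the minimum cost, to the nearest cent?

$8.08

Cost per g of protein: lentils $0.0385, Greek yogurt $0.0833, chicken breast $0.0891, hummus $0.2500.
Take 1 serving of lentils: +13.0 g protein for $0.50 (total $0.50, still need 87.0 g).
Take 2 servings of Greek yogurt: +30.0 g protein for $2.50 (total $3.00, still need 57.0 g).
Take 2.478 servings of chicken breast: +57.0 g protein for $5.08 (total $8.08, still need 0.0 g).
Filling from the cheapest source first is optimal under one linear minimum: $8.08.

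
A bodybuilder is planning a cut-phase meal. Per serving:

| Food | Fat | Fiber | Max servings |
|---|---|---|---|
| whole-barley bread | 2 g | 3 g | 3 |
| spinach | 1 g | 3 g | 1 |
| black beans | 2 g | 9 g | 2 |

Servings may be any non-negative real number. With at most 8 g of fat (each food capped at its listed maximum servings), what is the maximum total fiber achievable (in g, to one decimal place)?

25.5 g

Fiber per g fat: black beans 4.5, spinach 3, whole-barley bread 1.5.
Take 2 servings of black beans: uses 4 g fat, +18.0 g fiber (running total 18.0 g).
Take 1 serving of spinach: uses 1 g fat, +3.0 g fiber (running total 21.0 g).
Take 1.5 servings of whole-barley bread: uses 3 g fat, +4.5 g fiber (running total 25.5 g).
Greedy by best ratio exhausts the fat allowance optimally: 25.5 g.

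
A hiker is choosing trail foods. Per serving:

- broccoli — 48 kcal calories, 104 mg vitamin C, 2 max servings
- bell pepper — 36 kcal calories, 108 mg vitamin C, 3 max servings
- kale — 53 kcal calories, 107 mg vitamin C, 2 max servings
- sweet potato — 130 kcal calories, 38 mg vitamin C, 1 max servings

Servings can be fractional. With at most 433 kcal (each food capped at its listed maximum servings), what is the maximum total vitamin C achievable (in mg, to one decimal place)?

782.0 mg

Vitamin C per kcal: bell pepper 3, broccoli 2.167, kale 2.019, sweet potato 0.2923.
Take 3 servings of bell pepper: uses 108 kcal, +324.0 mg vitamin C (running total 324.0 mg).
Take 2 servings of broccoli: uses 96 kcal, +208.0 mg vitamin C (running total 532.0 mg).
Take 2 servings of kale: uses 106 kcal, +214.0 mg vitamin C (running total 746.0 mg).
Take 0.9462 servings of sweet potato: uses 123 kcal, +36.0 mg vitamin C (running total 782.0 mg).
Greedy by best ratio exhausts the calories allowance optimally: 782.0 mg.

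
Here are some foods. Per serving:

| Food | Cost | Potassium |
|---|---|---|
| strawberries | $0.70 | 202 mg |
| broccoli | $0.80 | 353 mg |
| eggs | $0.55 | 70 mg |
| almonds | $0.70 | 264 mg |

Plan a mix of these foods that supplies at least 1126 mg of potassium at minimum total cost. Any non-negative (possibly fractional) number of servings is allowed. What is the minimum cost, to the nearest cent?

$2.55

Cost per mg of potassium: broccoli $0.0023, almonds $0.0027, strawberries $0.0035, eggs $0.0079.
With no serving limits, use only broccoli: 1126 mg / 353 mg = 3.19 servings × $0.80 = $2.55.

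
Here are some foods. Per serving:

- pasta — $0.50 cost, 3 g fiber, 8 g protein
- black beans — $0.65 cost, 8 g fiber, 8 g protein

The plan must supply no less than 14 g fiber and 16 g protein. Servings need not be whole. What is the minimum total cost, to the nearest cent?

$1.24

This is a tiny linear program; its minimum lies at a vertex of the feasible set. List the vertices and price them.
pasta only: max(14/3, 16/8) = 4.667 servings → $2.33.
black beans only: max(14/8, 16/8) = 2 servings → $1.30.
pasta + black beans with both tight: 0.4 servings and 1.6 servings → $1.24.
So the least-cost plan costs $1.24.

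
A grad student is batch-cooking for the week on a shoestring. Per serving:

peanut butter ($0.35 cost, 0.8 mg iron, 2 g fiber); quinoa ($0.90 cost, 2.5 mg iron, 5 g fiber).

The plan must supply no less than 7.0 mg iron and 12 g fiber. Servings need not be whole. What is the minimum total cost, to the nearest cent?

$2.52

Minimising a linear cost over {iron ≥ 7.0, fiber ≥ 12, servings ≥ 0} — the optimum is at a vertex, using one or two foods.
peanut butter only: max(7.0/0.8, 12/2) = 8.75 servings → $3.06.
quinoa only: max(7.0/2.5, 12/5) = 2.8 servings → $2.52.
peanut butter + quinoa: the both-tight solution has a negative serving — not a feasible corner.
The minimum over all feasible corners is $2.52.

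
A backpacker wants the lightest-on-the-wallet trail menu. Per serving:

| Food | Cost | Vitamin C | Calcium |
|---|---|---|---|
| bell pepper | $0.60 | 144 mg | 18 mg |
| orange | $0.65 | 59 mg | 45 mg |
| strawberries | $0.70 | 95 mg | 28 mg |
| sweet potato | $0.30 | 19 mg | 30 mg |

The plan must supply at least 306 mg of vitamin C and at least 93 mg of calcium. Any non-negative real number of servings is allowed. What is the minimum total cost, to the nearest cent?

$1.71

At the optimum either one food covers both requirements or two foods hit both targets exactly; no other combination can be cheaper.
bell pepper only: max(306/144, 93/18) = 5.167 servings → $3.10.
orange only: max(306/59, 93/45) = 5.186 servings → $3.37.
strawberries only: max(306/95, 93/28) = 3.321 servings → $2.33.
sweet potato only: max(306/19, 93/30) = 16.11 servings → $4.83.
bell pepper + orange with both tight: 1.529 servings and 1.455 servings → $1.86.
bell pepper + strawberries: intersection lies outside the first quadrant.
bell pepper + sweet potato with both tight: 1.863 servings and 1.982 servings → $1.71.
orange + strawberries with both tight: 0.1018 servings and 3.158 servings → $2.28.
orange + sweet potato with both targets exact would need a negative amount; discard.
strawberries + sweet potato with both tight: 3.198 servings and 0.1152 servings → $2.27.
The minimum over all feasible corners is $1.71.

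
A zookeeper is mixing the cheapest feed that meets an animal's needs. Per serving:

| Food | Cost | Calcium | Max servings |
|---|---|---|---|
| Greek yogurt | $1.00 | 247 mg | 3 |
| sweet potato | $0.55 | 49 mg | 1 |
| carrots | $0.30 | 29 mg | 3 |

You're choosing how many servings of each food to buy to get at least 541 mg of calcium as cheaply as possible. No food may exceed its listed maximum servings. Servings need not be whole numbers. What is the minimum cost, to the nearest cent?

$2.19

Cost per mg of calcium: Greek yogurt $0.0040, carrots $0.0103, sweet potato $0.0112.
Take 2.19 servings of Greek yogurt: +541.0 mg calcium for $2.19 (total $2.19, still need 0.0 mg).
Greedy by cheapest-per-mg is optimal for a single linear constraint, so the minimum cost is $2.19.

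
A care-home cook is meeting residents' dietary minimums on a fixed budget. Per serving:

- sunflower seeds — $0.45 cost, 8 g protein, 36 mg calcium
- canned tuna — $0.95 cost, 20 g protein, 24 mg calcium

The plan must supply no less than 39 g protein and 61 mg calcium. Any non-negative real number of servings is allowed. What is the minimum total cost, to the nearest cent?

Compare the cost at each extreme point of the feasible region.
sunflower seeds only: max(39/8, 61/36) = 4.875 servings → $2.19.
canned tuna only: max(39/20, 61/24) = 2.542 servings → $2.41.
sunflower seeds + canned tuna with both tight: 0.5379 servings and 1.735 servings → $1.89.
The minimum over all feasible corners is $1.89.

$1.89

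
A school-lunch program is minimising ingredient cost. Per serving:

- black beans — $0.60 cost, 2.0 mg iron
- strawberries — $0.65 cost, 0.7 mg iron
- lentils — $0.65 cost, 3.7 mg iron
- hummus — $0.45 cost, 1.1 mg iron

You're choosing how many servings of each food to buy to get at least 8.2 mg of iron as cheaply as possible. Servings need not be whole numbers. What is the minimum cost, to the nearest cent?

$1.44

Cost per mg of iron: lentils $0.1757, black beans $0.3000, hummus $0.4091, strawberries $0.9286.
With no serving limits, use only lentils: 8.2 mg / 3.7 mg = 2.216 servings × $0.65 = $1.44.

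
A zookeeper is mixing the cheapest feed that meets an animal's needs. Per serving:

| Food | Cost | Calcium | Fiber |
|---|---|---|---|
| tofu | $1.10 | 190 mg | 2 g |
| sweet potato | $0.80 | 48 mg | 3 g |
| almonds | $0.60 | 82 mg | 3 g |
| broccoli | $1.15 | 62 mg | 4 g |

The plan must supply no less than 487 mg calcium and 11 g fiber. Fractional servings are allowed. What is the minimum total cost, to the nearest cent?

$3.16

Two binding constraints pin down two serving amounts, so the optimal mix uses at most two foods. The candidates are each food alone (scaled to the tighter of calcium/fiber) and each pair with both constraints tight.
tofu only: max(487/190, 11/2) = 5.5 servings → $6.05.
sweet potato only: max(487/48, 11/3) = 10.15 servings → $8.12.
almonds only: max(487/82, 11/3) = 5.939 servings → $3.56.
broccoli only: max(487/62, 11/4) = 7.855 servings → $9.03.
tofu + sweet potato with both tight: 1.968 servings and 2.354 servings → $4.05.
tofu + almonds with both tight: 1.377 servings and 2.749 servings → $3.16.
tofu + broccoli with both tight: 1.991 servings and 1.755 servings → $4.21.
sweet potato + almonds with both targets exact would need a negative amount; discard.
sweet potato + broccoli with both targets exact would need a negative amount; discard.
almonds + broccoli: intersection lies outside the first quadrant.
So the least-cost plan costs $3.16.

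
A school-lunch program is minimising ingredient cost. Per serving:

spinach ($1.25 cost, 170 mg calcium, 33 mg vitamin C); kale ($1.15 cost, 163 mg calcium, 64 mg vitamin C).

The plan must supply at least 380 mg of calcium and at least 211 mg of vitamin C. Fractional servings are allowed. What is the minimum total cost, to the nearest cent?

$3.79

spinach only: max(380/170, 211/33) = 6.394 servings → $7.99.
kale only: max(380/163, 211/64) = 3.297 servings → $3.79.
spinach + kale with both targets exact would need a negative amount; discard.
So the least-cost plan costs $3.79.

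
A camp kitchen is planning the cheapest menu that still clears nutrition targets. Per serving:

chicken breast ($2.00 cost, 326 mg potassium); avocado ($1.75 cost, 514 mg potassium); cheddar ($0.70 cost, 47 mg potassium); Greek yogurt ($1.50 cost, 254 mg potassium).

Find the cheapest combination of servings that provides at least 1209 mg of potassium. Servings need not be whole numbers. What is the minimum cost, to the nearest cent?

$4.12

Cost per mg of potassium: avocado $0.0034, Greek yogurt $0.0059, chicken breast $0.0061, cheddar $0.0149.
With no serving limits, use only avocado: 1209 mg / 514 mg = 2.352 servings × $1.75 = $4.12.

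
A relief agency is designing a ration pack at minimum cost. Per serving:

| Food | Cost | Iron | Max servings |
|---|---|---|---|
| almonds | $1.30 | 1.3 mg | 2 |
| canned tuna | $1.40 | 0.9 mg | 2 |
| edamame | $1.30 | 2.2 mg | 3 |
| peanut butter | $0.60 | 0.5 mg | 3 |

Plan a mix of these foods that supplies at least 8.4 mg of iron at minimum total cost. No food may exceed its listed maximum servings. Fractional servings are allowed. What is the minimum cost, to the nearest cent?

$5.70

Cost per mg of iron: edamame $0.5909, almonds $1.0000, peanut butter $1.2000, canned tuna $1.5556.
Take 3 servings of edamame: +6.6 mg iron for $3.90 (total $3.90, still need 1.8 mg).
Take 1.385 servings of almonds: +1.8 mg iron for $1.80 (total $5.70, still need 0.0 mg).
Greedy by cheapest-per-mg is optimal for a single linear constraint, so the minimum cost is $5.70.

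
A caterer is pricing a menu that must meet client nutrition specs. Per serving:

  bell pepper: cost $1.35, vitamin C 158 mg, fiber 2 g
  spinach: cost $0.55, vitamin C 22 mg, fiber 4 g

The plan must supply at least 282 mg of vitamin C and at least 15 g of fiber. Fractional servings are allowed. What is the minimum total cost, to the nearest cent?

$3.52

This is a tiny linear program; its minimum lies at a vertex of the feasible set. List the vertices and price them.
bell pepper only: max(282/158, 15/2) = 7.5 servings → $10.12.
spinach only: max(282/22, 15/4) = 12.82 servings → $7.05.
bell pepper + spinach with both tight: 1.357 servings and 3.071 servings → $3.52.
The minimum over all feasible corners is $3.52.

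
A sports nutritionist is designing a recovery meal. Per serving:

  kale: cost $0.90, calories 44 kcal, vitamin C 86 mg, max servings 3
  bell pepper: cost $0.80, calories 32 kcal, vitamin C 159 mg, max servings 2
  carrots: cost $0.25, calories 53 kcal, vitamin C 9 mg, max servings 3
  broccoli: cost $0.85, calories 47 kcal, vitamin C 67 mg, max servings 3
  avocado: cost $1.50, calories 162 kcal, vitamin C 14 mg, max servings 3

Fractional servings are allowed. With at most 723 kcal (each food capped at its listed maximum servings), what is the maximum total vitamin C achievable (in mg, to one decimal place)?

Vitamin C per kcal: bell pepper 4.969, kale 1.955, broccoli 1.426, carrots 0.1698, avocado 0.08642.
Take 2 servings of bell pepper: uses 64 kcal, +318.0 mg vitamin C (running total 318.0 mg).
Take 3 servings of kale: uses 132 kcal, +258.0 mg vitamin C (running total 576.0 mg).
Take 3 servings of broccoli: uses 141 kcal, +201.0 mg vitamin C (running total 777.0 mg).
Take 3 servings of carrots: uses 159 kcal, +27.0 mg vitamin C (running total 804.0 mg).
Take 1.401 servings of avocado: uses 227 kcal, +19.6 mg vitamin C (running total 823.6 mg).
Greedy by best ratio exhausts the calories allowance optimally: 823.6 mg.

823.6 mg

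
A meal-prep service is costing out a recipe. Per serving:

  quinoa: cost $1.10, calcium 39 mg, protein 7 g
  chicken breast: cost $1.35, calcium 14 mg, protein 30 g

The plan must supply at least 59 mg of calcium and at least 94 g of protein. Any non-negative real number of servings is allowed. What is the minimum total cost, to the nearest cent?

$4.56

A basic optimal solution has at most two foods positive. Try each food alone and each pair with both targets met exactly.
quinoa only: max(59/39, 94/7) = 13.43 servings → $14.77.
chicken breast only: max(59/14, 94/30) = 4.214 servings → $5.69.
quinoa + chicken breast with both tight: 0.4235 servings and 3.035 servings → $4.56.
So the least-cost plan costs $4.56.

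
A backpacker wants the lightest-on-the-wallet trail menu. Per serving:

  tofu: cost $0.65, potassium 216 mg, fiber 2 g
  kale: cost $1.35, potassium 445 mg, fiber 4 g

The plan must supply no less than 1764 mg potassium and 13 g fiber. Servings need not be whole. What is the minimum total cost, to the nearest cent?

tofu only: max(1764/216, 13/2) = 8.167 servings → $5.31.
kale only: max(1764/445, 13/4) = 3.964 servings → $5.35.
tofu + kale with both targets exact would need a negative amount; discard.
So the least-cost plan costs $5.31.

$5.31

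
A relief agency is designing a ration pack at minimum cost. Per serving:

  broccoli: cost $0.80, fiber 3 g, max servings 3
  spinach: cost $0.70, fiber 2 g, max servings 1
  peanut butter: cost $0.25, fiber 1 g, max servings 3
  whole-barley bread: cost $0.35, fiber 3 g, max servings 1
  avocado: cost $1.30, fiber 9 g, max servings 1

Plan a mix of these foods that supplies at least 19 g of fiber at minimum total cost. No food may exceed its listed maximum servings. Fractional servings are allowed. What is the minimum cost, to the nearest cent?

$3.47

Cost per g of fiber: whole-barley bread $0.1167, avocado $0.1444, peanut butter $0.2500, broccoli $0.2667, spinach $0.3500.
Take 1 serving of whole-barley bread: +3.0 g fiber for $0.35 (total $0.35, still need 16.0 g).
Take 1 serving of avocado: +9.0 g fiber for $1.30 (total $1.65, still need 7.0 g).
Take 3 servings of peanut butter: +3.0 g fiber for $0.75 (total $2.40, still need 4.0 g).
Take 1.333 servings of broccoli: +4.0 g fiber for $1.07 (total $3.47, still need 0.0 g).
Filling from the cheapest source first is optimal under one linear minimum: $3.47.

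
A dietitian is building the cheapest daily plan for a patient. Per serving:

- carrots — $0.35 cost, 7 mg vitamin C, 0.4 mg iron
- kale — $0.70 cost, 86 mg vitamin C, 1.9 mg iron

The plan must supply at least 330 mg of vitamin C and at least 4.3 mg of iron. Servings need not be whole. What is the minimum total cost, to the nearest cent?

$2.69

Compare the cost at each extreme point of the feasible region.
carrots only: max(330/7, 4.3/0.4) = 47.14 servings → $16.50.
kale only: max(330/86, 4.3/1.9) = 3.837 servings → $2.69.
carrots + kale with both targets exact would need a negative amount; discard.
So the least-cost plan costs $2.69.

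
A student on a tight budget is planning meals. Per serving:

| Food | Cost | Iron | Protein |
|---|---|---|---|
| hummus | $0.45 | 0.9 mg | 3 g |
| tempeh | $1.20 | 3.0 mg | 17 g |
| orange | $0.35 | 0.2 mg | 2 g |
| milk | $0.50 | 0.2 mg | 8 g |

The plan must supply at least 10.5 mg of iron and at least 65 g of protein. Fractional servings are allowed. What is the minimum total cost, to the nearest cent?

$4.54

For a min-cost LP with two ≥-constraints, a basic feasible solution has at most two positive variables.
hummus only: max(10.5/0.9, 65/3) = 21.67 servings → $9.75.
tempeh only: max(10.5/3.0, 65/17) = 3.824 servings → $4.59.
orange only: max(10.5/0.2, 65/2) = 52.5 servings → $18.38.
milk only: max(10.5/0.2, 65/8) = 52.5 servings → $26.25.
hummus + tempeh with both targets exact would need a negative amount; discard.
hummus + orange with both tight: 6.667 servings and 22.5 servings → $10.88.
hummus + milk with both tight: 10.76 servings and 4.091 servings → $6.89.
tempeh + orange with both tight: 3.077 servings and 6.346 servings → $5.91.
tempeh + milk with both tight: 3.447 servings and 0.801 servings → $4.54.
orange + milk: intersection lies outside the first quadrant.
So the least-cost plan costs $4.54.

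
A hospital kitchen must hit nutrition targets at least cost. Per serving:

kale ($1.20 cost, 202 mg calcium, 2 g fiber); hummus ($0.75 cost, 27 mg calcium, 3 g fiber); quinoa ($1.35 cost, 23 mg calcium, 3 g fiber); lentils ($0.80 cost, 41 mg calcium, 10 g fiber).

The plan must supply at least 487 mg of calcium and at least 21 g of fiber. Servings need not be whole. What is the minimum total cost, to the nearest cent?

A basic optimal solution has at most two foods positive. Try each food alone and each pair with both targets met exactly.
kale only: max(487/202, 21/2) = 10.5 servings → $12.60.
hummus only: max(487/27, 21/3) = 18.04 servings → $13.53.
quinoa only: max(487/23, 21/3) = 21.17 servings → $28.58.
lentils only: max(487/41, 21/10) = 11.88 servings → $9.50.
kale + hummus with both tight: 1.62 servings and 5.92 servings → $6.38.
kale + quinoa with both tight: 1.746 servings and 5.836 servings → $9.97.
kale + lentils with both tight: 2.069 servings and 1.686 servings → $3.83.
hummus + quinoa with both targets exact would need a negative amount; discard.
hummus + lentils: the both-tight solution has a negative serving — not a feasible corner.
quinoa + lentils: the both-tight solution has a negative serving — not a feasible corner.
So the least-cost plan costs $3.83.

$3.83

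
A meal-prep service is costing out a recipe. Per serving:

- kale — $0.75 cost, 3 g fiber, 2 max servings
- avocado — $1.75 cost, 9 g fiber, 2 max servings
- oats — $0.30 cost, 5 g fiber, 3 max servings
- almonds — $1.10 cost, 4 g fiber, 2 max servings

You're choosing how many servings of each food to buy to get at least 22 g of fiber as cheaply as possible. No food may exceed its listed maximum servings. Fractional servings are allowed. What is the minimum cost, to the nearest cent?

$2.26

Cost per g of fiber: oats $0.0600, avocado $0.1944, kale $0.2500, almonds $0.2750.
Take 3 servings of oats: +15.0 g fiber for $0.90 (total $0.90, still need 7.0 g).
Take 0.7778 servings of avocado: +7.0 g fiber for $1.36 (total $2.26, still need 0.0 g).
Filling from the cheapest source first is optimal under one linear minimum: $2.26.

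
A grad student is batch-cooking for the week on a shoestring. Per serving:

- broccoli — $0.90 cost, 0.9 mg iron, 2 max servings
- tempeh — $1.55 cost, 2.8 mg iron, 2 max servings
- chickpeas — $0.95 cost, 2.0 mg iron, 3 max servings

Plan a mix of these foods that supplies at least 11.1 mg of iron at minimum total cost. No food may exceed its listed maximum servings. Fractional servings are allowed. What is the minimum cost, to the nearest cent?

Cost per mg of iron: chickpeas $0.4750, tempeh $0.5536, broccoli $1.0000.
Take 3 servings of chickpeas: +6.0 mg iron for $2.85 (total $2.85, still need 5.1 mg).
Take 1.821 servings of tempeh: +5.1 mg iron for $2.82 (total $5.67, still need 0.0 mg).
Filling from the cheapest source first is optimal under one linear minimum: $5.67.

$5.67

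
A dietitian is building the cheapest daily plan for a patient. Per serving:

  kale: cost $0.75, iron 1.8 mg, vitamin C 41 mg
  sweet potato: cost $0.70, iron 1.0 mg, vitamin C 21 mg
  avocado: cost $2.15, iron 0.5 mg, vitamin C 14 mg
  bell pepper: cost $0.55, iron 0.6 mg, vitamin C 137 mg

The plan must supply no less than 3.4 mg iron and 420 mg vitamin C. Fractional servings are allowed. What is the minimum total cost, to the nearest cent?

$2.25

Two binding constraints pin down two serving amounts, so the optimal mix uses at most two foods. The candidates are each food alone (scaled to the tighter of iron/vitamin C) and each pair with both constraints tight.
kale only: max(3.4/1.8, 420/41) = 10.24 servings → $7.68.
sweet potato only: max(3.4/1.0, 420/21) = 20 servings → $14.00.
avocado only: max(3.4/0.5, 420/14) = 30 servings → $64.50.
bell pepper only: max(3.4/0.6, 420/137) = 5.667 servings → $3.12.
kale + sweet potato: the both-tight solution has a negative serving — not a feasible corner.
kale + avocado with both targets exact would need a negative amount; discard.
kale + bell pepper with both tight: 0.9631 servings and 2.777 servings → $2.25.
sweet potato + avocado: intersection lies outside the first quadrant.
sweet potato + bell pepper with both tight: 1.719 servings and 2.802 servings → $2.74.
avocado + bell pepper with both tight: 3.557 servings and 2.702 servings → $9.13.
So the least-cost plan costs $2.25.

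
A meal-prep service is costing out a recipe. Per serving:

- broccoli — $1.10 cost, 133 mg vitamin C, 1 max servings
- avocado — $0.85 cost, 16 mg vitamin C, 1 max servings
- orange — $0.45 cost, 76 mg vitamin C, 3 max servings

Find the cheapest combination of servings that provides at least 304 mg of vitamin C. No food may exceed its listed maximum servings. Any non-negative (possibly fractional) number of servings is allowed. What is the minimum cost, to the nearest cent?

Cost per mg of vitamin C: orange $0.0059, broccoli $0.0083, avocado $0.0531.
Take 3 servings of orange: +228.0 mg vitamin C for $1.35 (total $1.35, still need 76.0 mg).
Take 0.5714 servings of broccoli: +76.0 mg vitamin C for $0.63 (total $1.98, still need 0.0 mg).
Greedy by cheapest-per-mg is optimal for a single linear constraint, so the minimum cost is $1.98.

$1.98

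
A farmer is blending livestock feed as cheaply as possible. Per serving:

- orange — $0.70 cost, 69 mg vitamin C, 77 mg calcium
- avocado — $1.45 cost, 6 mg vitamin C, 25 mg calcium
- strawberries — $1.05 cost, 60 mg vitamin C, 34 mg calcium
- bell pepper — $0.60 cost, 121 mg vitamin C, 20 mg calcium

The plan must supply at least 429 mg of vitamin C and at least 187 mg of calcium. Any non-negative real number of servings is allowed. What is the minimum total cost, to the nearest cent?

This is a tiny linear program; its minimum lies at a vertex of the feasible set. List the vertices and price them.
orange only: max(429/69, 187/77) = 6.217 servings → $4.35.
avocado only: max(429/6, 187/25) = 71.5 servings → $103.67.
strawberries only: max(429/60, 187/34) = 7.15 servings → $7.51.
bell pepper only: max(429/121, 187/20) = 9.35 servings → $5.61.
orange + avocado: the both-tight solution has a negative serving — not a feasible corner.
orange + strawberries: the both-tight solution has a negative serving — not a feasible corner.
orange + bell pepper with both tight: 1.77 servings and 2.536 servings → $2.76.
avocado + strawberries with both targets exact would need a negative amount; discard.
avocado + bell pepper with both tight: 4.835 servings and 3.306 servings → $8.99.
strawberries + bell pepper with both tight: 4.821 servings and 1.155 servings → $5.75.
So the least-cost plan costs $2.76.

$2.76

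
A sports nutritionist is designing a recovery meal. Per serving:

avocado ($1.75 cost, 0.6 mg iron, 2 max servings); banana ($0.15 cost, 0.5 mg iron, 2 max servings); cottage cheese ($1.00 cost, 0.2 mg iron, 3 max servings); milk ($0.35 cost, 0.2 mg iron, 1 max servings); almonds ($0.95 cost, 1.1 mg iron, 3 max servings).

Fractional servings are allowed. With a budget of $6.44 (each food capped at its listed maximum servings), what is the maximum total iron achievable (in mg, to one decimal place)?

Iron per dollar: banana 3.333, almonds 1.158, milk 0.5714, avocado 0.3429, cottage cheese 0.2.
Take 2 servings of banana: spends $0.30, +1.0 mg iron (running total 1.0 mg).
Take 3 servings of almonds: spends $2.85, +3.3 mg iron (running total 4.3 mg).
Take 1 serving of milk: spends $0.35, +0.2 mg iron (running total 4.5 mg).
Take 1.68 servings of avocado: spends $2.94, +1.0 mg iron (running total 5.5 mg).
Filling greedily by iron-per-dollar is optimal for one linear limit, giving 5.5 mg.

5.5 mg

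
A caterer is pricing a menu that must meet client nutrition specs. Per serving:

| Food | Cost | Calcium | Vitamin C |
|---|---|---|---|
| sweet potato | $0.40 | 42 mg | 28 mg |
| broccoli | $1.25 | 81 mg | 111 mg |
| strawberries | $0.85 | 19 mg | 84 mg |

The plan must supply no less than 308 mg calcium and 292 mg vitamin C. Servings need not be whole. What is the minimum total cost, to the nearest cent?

$3.66

Check every corner: each single food scaled to meet both minima, and each pair solved so both constraints bind.
sweet potato only: max(308/42, 292/28) = 10.43 servings → $4.17.
broccoli only: max(308/81, 292/111) = 3.802 servings → $4.75.
strawberries only: max(308/19, 292/84) = 16.21 servings → $13.78.
sweet potato + broccoli with both tight: 4.401 servings and 1.52 servings → $3.66.
sweet potato + strawberries with both tight: 6.784 servings and 1.215 servings → $3.75.
broccoli + strawberries with both targets exact would need a negative amount; discard.
So the least-cost plan costs $3.66.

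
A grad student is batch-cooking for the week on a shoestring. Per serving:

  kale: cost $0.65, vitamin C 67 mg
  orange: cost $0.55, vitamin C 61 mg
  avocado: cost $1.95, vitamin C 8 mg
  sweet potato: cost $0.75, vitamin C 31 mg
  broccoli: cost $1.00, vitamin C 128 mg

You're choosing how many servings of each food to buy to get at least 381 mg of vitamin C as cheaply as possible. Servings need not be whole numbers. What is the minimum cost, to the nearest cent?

Cost per mg of vitamin C: broccoli $0.0078, orange $0.0090, kale $0.0097, sweet potato $0.0242, avocado $0.2437.
With no serving limits, use only broccoli: 381 mg / 128 mg = 2.977 servings × $1.00 = $2.98.

$2.98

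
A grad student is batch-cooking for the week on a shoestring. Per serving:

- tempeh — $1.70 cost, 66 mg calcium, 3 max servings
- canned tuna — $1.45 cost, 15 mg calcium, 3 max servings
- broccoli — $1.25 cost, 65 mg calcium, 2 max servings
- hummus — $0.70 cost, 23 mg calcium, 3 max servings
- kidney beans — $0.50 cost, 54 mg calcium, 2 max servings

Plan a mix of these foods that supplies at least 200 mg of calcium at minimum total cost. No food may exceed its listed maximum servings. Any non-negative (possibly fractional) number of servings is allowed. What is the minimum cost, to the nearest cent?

Cost per mg of calcium: kidney beans $0.0093, broccoli $0.0192, tempeh $0.0258, hummus $0.0304, canned tuna $0.0967.
Take 2 servings of kidney beans: +108.0 mg calcium for $1.00 (total $1.00, still need 92.0 mg).
Take 1.415 servings of broccoli: +92.0 mg calcium for $1.77 (total $2.77, still need 0.0 mg).
Greedy by cheapest-per-mg is optimal for a single linear constraint, so the minimum cost is $2.77.

$2.77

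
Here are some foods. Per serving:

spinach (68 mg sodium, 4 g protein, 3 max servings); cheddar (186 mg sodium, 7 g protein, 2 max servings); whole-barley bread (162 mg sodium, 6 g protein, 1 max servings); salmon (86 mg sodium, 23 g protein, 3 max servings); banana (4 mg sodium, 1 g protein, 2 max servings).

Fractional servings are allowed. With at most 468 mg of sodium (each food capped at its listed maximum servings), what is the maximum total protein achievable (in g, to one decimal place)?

Protein per mg sodium: salmon 0.2674, banana 0.25, spinach 0.05882, cheddar 0.03763, whole-barley bread 0.03704.
Take 3 servings of salmon: uses 258 mg sodium, +69.0 g protein (running total 69.0 g).
Take 2 servings of banana: uses 8 mg sodium, +2.0 g protein (running total 71.0 g).
Take 2.971 servings of spinach: uses 202 mg sodium, +11.9 g protein (running total 82.9 g).
Greedy by best ratio exhausts the sodium allowance optimally: 82.9 g.

82.9 g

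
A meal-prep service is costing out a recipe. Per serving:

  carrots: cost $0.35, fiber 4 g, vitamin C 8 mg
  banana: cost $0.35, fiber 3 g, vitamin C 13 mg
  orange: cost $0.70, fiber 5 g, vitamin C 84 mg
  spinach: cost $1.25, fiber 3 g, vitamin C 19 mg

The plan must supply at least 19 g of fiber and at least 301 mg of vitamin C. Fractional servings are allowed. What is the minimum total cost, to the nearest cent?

At the optimum either one food covers both requirements or two foods hit both targets exactly; no other combination can be cheaper.
carrots only: max(19/4, 301/8) = 37.62 servings → $13.17.
banana only: max(19/3, 301/13) = 23.15 servings → $8.10.
orange only: max(19/5, 301/84) = 3.8 servings → $2.66.
spinach only: max(19/3, 301/19) = 15.84 servings → $19.80.
carrots + banana: the both-tight solution has a negative serving — not a feasible corner.
carrots + orange with both tight: 0.3074 servings and 3.554 servings → $2.60.
carrots + spinach with both targets exact would need a negative amount; discard.
banana + orange with both tight: 0.4866 servings and 3.508 servings → $2.63.
banana + spinach with both targets exact would need a negative amount; discard.
orange + spinach with both tight: 3.452 servings and 0.5796 servings → $3.14.
So the least-cost plan costs $2.60.

$2.60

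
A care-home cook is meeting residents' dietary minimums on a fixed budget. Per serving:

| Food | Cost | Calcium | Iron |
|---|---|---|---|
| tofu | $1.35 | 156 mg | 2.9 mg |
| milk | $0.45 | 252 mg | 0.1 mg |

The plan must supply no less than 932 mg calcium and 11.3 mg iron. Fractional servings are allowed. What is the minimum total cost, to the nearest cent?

$5.79

At the optimum either one food covers both requirements or two foods hit both targets exactly; no other combination can be cheaper.
tofu only: max(932/156, 11.3/2.9) = 5.974 servings → $8.07.
milk only: max(932/252, 11.3/0.1) = 113 servings → $50.85.
tofu + milk with both tight: 3.851 servings and 1.314 servings → $5.79.
Cheapest feasible corner: $5.79.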